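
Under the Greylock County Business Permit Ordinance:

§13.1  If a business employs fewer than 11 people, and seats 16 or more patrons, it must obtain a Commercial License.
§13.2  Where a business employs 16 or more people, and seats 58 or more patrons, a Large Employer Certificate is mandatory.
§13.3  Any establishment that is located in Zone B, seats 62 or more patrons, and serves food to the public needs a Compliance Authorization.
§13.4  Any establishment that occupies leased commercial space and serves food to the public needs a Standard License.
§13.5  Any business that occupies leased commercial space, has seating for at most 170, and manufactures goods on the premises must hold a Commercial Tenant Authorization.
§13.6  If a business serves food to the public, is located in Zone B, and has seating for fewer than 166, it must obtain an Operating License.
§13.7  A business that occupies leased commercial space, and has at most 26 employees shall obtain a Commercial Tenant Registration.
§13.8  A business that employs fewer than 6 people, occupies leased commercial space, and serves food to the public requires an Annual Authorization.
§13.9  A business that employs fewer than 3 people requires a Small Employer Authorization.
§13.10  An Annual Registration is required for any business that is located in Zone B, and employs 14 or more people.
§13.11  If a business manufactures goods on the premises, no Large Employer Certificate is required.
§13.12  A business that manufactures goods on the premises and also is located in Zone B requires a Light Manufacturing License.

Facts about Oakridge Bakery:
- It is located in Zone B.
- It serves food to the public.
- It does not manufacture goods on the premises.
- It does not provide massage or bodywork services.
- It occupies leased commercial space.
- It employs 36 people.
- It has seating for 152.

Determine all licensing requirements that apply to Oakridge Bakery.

Annual Registration, Compliance Authorization, Large Employer Certificate, Operating License, Standard License

§13.1 employees 36 ≥ 11; seating 152 ≥ 16 → Commercial License not required.
§13.2 employees 36 ≥ 16; seating 152 ≥ 58 → Large Employer Certificate required.
§13.3 is located in Zone B; seating 152 ≥ 62; serves food to the public → Compliance Authorization required.
§13.4 occupies leased commercial space; serves food to the public → Standard License required.
§13.5 occupies leased commercial space; seating 152 ≤ 170; does not manufacture goods on the premises → Commercial Tenant Authorization not required.
§13.6 serves food to the public; is located in Zone B; seating 152 < 166 → Operating License required.
§13.7 occupies leased commercial space; employees 36 > 26 → Commercial Tenant Registration not required.
§13.8 employees 36 ≥ 6; occupies leased commercial space; serves food to the public → Annual Authorization not required.
§13.9 employees 36 ≥ 3 → Small Employer Authorization not required.
§13.10 is located in Zone B; employees 36 ≥ 14 → Annual Registration required.
§13.11 does not manufacture goods on the premises → Large Employer Certificate exemption does not apply.
§13.12 does not manufacture goods on the premises; is located in Zone B → Light Manufacturing License not required.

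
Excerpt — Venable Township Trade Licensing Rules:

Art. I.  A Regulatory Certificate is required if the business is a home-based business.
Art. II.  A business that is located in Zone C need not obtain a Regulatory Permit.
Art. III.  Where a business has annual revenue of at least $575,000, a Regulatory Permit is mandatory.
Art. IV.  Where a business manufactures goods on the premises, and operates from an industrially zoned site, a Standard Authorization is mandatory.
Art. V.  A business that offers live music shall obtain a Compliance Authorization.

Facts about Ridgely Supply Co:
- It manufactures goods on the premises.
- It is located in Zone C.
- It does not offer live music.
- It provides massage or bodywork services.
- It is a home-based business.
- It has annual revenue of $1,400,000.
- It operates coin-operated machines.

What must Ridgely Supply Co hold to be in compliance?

Regulatory Certificate

Art. I. is a home-based business → Regulatory Certificate required.
Art. II. is located in Zone C → exempt from Regulatory Permit.
Art. III. revenue $1,400,000 ≥ $575,000 → Regulatory Permit required.
Art. IV. manufactures goods on the premises; is a home-based business (not: operates from an industrially zoned site) → Standard Authorization not required.
Art. V. does not offer live music → Compliance Authorization not required.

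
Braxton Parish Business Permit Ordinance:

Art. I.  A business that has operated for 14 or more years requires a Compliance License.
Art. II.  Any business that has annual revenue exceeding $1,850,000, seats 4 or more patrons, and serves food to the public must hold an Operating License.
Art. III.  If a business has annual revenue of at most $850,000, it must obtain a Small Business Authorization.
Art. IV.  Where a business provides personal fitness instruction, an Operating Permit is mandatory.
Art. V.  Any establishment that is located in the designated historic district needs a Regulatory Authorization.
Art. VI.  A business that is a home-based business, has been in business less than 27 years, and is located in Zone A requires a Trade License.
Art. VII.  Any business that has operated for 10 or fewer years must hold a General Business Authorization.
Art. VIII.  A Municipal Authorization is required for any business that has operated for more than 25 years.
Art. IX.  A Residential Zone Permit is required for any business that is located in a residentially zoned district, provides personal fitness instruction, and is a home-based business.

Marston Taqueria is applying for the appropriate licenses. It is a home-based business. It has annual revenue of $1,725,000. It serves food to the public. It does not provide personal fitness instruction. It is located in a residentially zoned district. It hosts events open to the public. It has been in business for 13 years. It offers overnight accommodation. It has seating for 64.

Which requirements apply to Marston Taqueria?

Art. I. years in business 13 < 14 → Compliance License not required.
Art. II. revenue $1,725,000 ≤ $1,850,000; seating 64 ≥ 4; serves food to the public → Operating License not required.
Art. III. revenue $1,725,000 > $850,000 → Small Business Authorization not required.
Art. IV. does not provide personal fitness instruction → Operating Permit not required.
Art. V. is located in a residentially zoned district (not: is located in the designated historic district) → Regulatory Authorization not required.
Art. VI. is a home-based business; years in business 13 < 27; is located in a residentially zoned district (not: is located in Zone A) → Trade License not required.
Art. VII. years in business 13 > 10 → General Business Authorization not required.
Art. VIII. years in business 13 ≤ 25 → Municipal Authorization not required.
Art. IX. is located in a residentially zoned district; does not provide personal fitness instruction; is a home-based business → Residential Zone Permit not required.

None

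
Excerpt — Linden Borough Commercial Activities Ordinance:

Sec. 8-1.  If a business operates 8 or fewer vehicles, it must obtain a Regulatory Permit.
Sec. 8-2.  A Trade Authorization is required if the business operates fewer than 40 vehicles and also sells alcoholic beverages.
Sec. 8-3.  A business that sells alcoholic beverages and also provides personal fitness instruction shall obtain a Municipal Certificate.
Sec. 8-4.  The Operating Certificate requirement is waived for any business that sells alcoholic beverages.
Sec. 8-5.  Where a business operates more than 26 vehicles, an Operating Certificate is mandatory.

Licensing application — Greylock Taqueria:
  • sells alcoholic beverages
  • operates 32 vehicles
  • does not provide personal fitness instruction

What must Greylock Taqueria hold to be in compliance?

Trade Authorization

Sec. 8-1. vehicles 32 > 8 → Regulatory Permit not required.
Sec. 8-2. vehicles 32 < 40; sells alcoholic beverages → Trade Authorization required.
Sec. 8-3. sells alcoholic beverages; does not provide personal fitness instruction → Municipal Certificate not required.
Sec. 8-4. sells alcoholic beverages → exempt from Operating Certificate.
Sec. 8-5. vehicles 32 > 26 → Operating Certificate required.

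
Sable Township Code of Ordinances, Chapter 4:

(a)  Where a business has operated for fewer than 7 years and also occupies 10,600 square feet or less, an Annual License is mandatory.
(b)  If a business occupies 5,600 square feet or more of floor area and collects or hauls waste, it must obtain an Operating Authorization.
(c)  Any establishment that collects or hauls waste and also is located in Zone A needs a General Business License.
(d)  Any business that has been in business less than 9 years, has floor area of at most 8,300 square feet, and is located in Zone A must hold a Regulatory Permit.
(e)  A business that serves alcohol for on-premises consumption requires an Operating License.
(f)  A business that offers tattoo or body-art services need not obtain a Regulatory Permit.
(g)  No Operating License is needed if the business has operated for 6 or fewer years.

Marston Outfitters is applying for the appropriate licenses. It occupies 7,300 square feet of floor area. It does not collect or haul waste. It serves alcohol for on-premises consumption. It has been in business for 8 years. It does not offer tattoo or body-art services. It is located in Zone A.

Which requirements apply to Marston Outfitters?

Operating License, Regulatory Permit

(a) years in business 8 ≥ 7; floor area 7,300 square feet ≤ 10,600 square feet → Annual License not required.
(b) floor area 7,300 square feet ≥ 5,600 square feet; does not collect or haul waste → Operating Authorization not required.
(c) does not collect or haul waste; is located in Zone A → General Business License not required.
(d) years in business 8 < 9; floor area 7,300 square feet ≤ 8,300 square feet; is located in Zone A → Regulatory Permit required.
(e) serves alcohol for on-premises consumption → Operating License required.
(f) does not offer tattoo or body-art services → Regulatory Permit exemption does not apply.
(g) years in business 8 > 6 → Operating License exemption does not apply.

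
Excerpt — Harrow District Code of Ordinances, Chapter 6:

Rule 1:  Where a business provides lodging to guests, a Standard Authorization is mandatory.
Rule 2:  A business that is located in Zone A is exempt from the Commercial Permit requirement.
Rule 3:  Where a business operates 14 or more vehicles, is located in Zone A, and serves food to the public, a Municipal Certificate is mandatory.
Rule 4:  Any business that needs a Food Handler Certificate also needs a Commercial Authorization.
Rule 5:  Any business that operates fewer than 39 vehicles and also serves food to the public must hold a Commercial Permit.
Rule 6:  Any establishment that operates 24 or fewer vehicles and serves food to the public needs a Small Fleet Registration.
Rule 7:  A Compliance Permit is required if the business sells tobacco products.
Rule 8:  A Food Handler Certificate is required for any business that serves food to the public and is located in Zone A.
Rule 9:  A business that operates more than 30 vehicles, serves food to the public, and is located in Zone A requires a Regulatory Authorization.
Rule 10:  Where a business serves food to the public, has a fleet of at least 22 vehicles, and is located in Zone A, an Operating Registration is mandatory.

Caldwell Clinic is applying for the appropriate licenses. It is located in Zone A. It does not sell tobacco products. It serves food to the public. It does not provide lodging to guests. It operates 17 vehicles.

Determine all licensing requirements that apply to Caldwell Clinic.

Commercial Authorization, Food Handler Certificate, Municipal Certificate, Small Fleet Registration

Rule 1: does not provide lodging to guests → Standard Authorization not required.
Rule 2: is located in Zone A → exempt from Commercial Permit.
Rule 3: vehicles 17 ≥ 14; is located in Zone A; serves food to the public → Municipal Certificate required.
Rule 4: Food Handler Certificate is required → Commercial Authorization also required.
Rule 5: vehicles 17 < 39; serves food to the public → Commercial Permit required.
Rule 6: vehicles 17 ≤ 24; serves food to the public → Small Fleet Registration required.
Rule 7: does not sell tobacco products → Compliance Permit not required.
Rule 8: serves food to the public; is located in Zone A → Food Handler Certificate required.
Rule 9: vehicles 17 ≤ 30; serves food to the public; is located in Zone A → Regulatory Authorization not required.
Rule 10: serves food to the public; vehicles 17 < 22; is located in Zone A → Operating Registration not required.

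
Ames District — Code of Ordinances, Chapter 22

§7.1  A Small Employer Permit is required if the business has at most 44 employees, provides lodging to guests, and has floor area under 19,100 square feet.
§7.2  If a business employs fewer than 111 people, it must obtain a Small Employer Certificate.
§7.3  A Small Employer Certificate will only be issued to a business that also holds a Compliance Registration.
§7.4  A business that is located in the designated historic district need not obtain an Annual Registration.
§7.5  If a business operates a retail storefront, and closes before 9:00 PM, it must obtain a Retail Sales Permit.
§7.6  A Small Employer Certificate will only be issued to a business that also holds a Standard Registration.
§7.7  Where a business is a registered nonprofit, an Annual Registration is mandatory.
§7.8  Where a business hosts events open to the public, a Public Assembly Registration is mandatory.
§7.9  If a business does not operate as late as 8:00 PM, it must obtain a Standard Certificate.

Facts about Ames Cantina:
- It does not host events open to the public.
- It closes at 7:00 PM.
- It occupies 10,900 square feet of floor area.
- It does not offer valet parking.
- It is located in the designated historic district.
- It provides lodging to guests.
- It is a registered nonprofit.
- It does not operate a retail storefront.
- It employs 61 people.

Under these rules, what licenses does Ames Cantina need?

Compliance Registration, Small Employer Certificate, Standard Certificate, Standard Registration

§7.1 employees 61 > 44; provides lodging to guests; floor area 10,900 square feet < 19,100 square feet → Small Employer Permit not required.
§7.2 employees 61 < 111 → Small Employer Certificate required.
§7.3 Small Employer Certificate is required → Compliance Registration also required.
§7.4 is located in the designated historic district → exempt from Annual Registration.
§7.5 does not operate a retail storefront; closes 7:00 PM, at/before 9:00 PM → Retail Sales Permit not required.
§7.6 Small Employer Certificate is required → Standard Registration also required.
§7.7 is a registered nonprofit → Annual Registration required.
§7.8 does not host events open to the public → Public Assembly Registration not required.
§7.9 closes 7:00 PM, at/before 8:00 PM → Standard Certificate required.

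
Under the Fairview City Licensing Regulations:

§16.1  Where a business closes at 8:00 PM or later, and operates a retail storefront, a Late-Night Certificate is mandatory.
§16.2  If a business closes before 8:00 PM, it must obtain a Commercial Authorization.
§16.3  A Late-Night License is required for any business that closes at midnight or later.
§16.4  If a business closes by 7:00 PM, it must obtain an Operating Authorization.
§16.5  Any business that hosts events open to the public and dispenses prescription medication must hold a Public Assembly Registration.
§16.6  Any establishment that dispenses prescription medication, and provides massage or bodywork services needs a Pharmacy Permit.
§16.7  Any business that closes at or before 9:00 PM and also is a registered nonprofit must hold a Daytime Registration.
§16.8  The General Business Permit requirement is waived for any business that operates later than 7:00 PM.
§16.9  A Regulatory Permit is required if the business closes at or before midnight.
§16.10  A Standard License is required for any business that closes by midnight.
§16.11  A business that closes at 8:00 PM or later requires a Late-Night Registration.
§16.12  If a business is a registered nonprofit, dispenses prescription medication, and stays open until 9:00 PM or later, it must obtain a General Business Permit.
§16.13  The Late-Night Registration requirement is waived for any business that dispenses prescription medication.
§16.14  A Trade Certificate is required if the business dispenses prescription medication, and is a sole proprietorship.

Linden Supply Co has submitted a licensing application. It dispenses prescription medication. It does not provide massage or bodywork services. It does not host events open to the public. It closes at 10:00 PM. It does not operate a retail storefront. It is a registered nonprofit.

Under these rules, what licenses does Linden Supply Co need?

Regulatory Permit, Standard License

§16.1 closes 10:00 PM, after 8:00 PM; does not operate a retail storefront → Late-Night Certificate not required.
§16.2 closes 10:00 PM, after 8:00 PM → Commercial Authorization not required.
§16.3 closes 10:00 PM, at/before midnight → Late-Night License not required.
§16.4 closes 10:00 PM, after 7:00 PM → Operating Authorization not required.
§16.5 does not host events open to the public; dispenses prescription medication → Public Assembly Registration not required.
§16.6 dispenses prescription medication; does not provide massage or bodywork services → Pharmacy Permit not required.
§16.7 closes 10:00 PM, after 9:00 PM; is a registered nonprofit → Daytime Registration not required.
§16.8 closes 10:00 PM, after 7:00 PM → exempt from General Business Permit.
§16.9 closes 10:00 PM, at/before midnight → Regulatory Permit required.
§16.10 closes 10:00 PM, at/before midnight → Standard License required.
§16.11 closes 10:00 PM, after 8:00 PM → Late-Night Registration required.
§16.12 is a registered nonprofit; dispenses prescription medication; closes 10:00 PM, after 9:00 PM → General Business Permit required.
§16.13 dispenses prescription medication → exempt from Late-Night Registration.
§16.14 dispenses prescription medication; is a registered nonprofit (not: is a sole proprietorship) → Trade Certificate not required.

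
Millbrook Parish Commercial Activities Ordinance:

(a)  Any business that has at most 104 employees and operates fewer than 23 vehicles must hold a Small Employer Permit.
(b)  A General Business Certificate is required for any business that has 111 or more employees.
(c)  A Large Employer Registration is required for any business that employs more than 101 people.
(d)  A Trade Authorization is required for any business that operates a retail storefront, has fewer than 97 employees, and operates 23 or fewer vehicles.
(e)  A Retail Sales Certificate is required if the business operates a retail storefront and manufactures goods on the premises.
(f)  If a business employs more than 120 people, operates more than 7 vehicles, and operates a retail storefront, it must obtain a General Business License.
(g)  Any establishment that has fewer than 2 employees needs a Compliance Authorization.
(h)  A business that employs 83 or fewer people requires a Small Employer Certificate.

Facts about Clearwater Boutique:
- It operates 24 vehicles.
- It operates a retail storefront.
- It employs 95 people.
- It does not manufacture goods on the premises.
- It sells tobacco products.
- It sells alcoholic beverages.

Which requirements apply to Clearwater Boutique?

None

(a) employees 95 ≤ 104; vehicles 24 ≥ 23 → Small Employer Permit not required.
(b) employees 95 < 111 → General Business Certificate not required.
(c) employees 95 ≤ 101 → Large Employer Registration not required.
(d) operates a retail storefront; employees 95 < 97; vehicles 24 > 23 → Trade Authorization not required.
(e) operates a retail storefront; does not manufacture goods on the premises → Retail Sales Certificate not required.
(f) employees 95 ≤ 120; vehicles 24 > 7; operates a retail storefront → General Business License not required.
(g) employees 95 ≥ 2 → Compliance Authorization not required.
(h) employees 95 > 83 → Small Employer Certificate not required.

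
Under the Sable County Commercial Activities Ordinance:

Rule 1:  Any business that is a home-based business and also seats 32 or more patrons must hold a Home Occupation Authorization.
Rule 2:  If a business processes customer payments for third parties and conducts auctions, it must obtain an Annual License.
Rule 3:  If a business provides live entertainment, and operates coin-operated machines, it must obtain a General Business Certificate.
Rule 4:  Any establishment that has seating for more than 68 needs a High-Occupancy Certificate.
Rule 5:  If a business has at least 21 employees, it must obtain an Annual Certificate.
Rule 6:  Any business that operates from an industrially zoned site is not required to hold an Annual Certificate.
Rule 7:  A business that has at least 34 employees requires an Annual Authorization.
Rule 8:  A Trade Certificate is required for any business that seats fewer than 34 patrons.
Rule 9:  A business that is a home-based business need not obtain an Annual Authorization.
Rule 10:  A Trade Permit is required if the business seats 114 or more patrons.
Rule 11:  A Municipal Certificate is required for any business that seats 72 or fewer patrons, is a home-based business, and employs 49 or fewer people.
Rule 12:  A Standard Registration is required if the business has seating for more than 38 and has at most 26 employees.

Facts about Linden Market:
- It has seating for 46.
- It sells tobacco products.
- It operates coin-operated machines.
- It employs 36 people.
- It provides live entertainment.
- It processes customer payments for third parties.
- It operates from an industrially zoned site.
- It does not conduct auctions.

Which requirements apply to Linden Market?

Rule 1: operates from an industrially zoned site (not: is a home-based business); seating 46 ≥ 32 → Home Occupation Authorization not required.
Rule 2: processes customer payments for third parties; does not conduct auctions → Annual License not required.
Rule 3: provides live entertainment; operates coin-operated machines → General Business Certificate required.
Rule 4: seating 46 ≤ 68 → High-Occupancy Certificate not required.
Rule 5: employees 36 ≥ 21 → Annual Certificate required.
Rule 6: operates from an industrially zoned site → exempt from Annual Certificate.
Rule 7: employees 36 ≥ 34 → Annual Authorization required.
Rule 8: seating 46 ≥ 34 → Trade Certificate not required.
Rule 9: operates from an industrially zoned site (not: is a home-based business) → Annual Authorization exemption does not apply.
Rule 10: seating 46 < 114 → Trade Permit not required.
Rule 11: seating 46 ≤ 72; operates from an industrially zoned site (not: is a home-based business); employees 36 ≤ 49 → Municipal Certificate not required.
Rule 12: seating 46 > 38; employees 36 > 26 → Standard Registration not required.

Annual Authorization, General Business Certificate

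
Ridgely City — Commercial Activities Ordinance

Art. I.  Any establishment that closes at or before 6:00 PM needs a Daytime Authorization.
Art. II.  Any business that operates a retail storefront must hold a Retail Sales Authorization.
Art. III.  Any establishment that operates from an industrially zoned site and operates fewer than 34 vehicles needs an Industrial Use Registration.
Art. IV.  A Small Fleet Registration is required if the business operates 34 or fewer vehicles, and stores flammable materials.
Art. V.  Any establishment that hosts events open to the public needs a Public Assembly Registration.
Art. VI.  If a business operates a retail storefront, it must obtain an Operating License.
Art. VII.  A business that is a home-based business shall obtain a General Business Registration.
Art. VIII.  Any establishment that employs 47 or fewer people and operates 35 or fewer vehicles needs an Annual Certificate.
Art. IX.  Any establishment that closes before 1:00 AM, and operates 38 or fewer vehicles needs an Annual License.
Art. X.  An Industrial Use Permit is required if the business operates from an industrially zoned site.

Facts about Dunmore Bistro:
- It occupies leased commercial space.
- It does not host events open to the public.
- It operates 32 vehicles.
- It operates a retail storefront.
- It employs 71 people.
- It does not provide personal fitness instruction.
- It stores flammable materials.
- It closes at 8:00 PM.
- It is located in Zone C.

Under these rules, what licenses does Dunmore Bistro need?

Annual License, Operating License, Retail Sales Authorization, Small Fleet Registration

Art. I. closes 8:00 PM, after 6:00 PM → Daytime Authorization not required.
Art. II. operates a retail storefront → Retail Sales Authorization required.
Art. III. occupies leased commercial space (not: operates from an industrially zoned site); vehicles 32 < 34 → Industrial Use Registration not required.
Art. IV. vehicles 32 ≤ 34; stores flammable materials → Small Fleet Registration required.
Art. V. does not host events open to the public → Public Assembly Registration not required.
Art. VI. operates a retail storefront → Operating License required.
Art. VII. occupies leased commercial space (not: is a home-based business) → General Business Registration not required.
Art. VIII. employees 71 > 47; vehicles 32 ≤ 35 → Annual Certificate not required.
Art. IX. closes 8:00 PM, at/before 1:00 AM; vehicles 32 ≤ 38 → Annual License required.
Art. X. occupies leased commercial space (not: operates from an industrially zoned site) → Industrial Use Permit not required.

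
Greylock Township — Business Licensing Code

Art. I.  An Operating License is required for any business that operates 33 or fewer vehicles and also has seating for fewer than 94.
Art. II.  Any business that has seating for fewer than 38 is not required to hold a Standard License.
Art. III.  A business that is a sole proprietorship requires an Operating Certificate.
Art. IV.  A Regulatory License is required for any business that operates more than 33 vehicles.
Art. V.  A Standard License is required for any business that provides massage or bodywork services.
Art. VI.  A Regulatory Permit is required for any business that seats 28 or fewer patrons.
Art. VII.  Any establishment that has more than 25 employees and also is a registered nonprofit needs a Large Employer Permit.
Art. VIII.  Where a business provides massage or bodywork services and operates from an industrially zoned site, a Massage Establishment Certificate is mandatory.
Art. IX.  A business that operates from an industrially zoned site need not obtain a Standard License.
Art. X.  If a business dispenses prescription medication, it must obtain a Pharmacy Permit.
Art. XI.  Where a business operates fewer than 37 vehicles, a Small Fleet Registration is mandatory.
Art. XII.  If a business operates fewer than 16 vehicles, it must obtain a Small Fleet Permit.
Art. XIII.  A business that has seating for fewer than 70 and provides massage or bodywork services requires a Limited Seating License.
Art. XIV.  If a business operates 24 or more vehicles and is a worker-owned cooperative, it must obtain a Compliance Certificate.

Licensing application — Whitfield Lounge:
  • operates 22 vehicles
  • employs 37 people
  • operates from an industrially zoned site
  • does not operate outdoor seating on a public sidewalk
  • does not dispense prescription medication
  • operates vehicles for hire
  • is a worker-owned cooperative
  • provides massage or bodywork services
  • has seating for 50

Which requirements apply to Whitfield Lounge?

Art. I. vehicles 22 ≤ 33; seating 50 < 94 → Operating License required.
Art. II. seating 50 ≥ 38 → Standard License exemption does not apply.
Art. III. is a worker-owned cooperative (not: is a sole proprietorship) → Operating Certificate not required.
Art. IV. vehicles 22 ≤ 33 → Regulatory License not required.
Art. V. provides massage or bodywork services → Standard License required.
Art. VI. seating 50 > 28 → Regulatory Permit not required.
Art. VII. employees 37 > 25; is a worker-owned cooperative (not: is a registered nonprofit) → Large Employer Permit not required.
Art. VIII. provides massage or bodywork services; operates from an industrially zoned site → Massage Establishment Certificate required.
Art. IX. operates from an industrially zoned site → exempt from Standard License.
Art. X. does not dispense prescription medication → Pharmacy Permit not required.
Art. XI. vehicles 22 < 37 → Small Fleet Registration required.
Art. XII. vehicles 22 ≥ 16 → Small Fleet Permit not required.
Art. XIII. seating 50 < 70; provides massage or bodywork services → Limited Seating License required.
Art. XIV. vehicles 22 < 24; is a worker-owned cooperative → Compliance Certificate not required.

Limited Seating License, Massage Establishment Certificate, Operating License, Small Fleet Registration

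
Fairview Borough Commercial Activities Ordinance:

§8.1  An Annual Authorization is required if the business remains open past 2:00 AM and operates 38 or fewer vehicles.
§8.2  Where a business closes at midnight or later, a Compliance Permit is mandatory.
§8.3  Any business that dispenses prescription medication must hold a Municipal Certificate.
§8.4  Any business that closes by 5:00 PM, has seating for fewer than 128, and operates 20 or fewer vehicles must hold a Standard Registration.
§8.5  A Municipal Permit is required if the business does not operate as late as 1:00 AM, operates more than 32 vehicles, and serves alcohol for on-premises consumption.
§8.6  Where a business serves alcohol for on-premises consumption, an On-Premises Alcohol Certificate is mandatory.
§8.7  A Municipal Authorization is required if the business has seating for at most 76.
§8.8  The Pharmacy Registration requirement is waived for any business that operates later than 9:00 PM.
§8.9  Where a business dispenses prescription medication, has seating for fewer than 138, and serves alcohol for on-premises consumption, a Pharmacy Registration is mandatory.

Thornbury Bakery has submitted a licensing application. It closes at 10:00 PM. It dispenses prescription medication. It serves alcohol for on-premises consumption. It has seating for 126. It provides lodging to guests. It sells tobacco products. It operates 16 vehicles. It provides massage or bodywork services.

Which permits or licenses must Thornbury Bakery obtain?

Municipal Certificate, On-Premises Alcohol Certificate

§8.1 closes 10:00 PM, at/before 2:00 AM; vehicles 16 ≤ 38 → Annual Authorization not required.
§8.2 closes 10:00 PM, at/before midnight → Compliance Permit not required.
§8.3 dispenses prescription medication → Municipal Certificate required.
§8.4 closes 10:00 PM, after 5:00 PM; seating 126 < 128; vehicles 16 ≤ 20 → Standard Registration not required.
§8.5 closes 10:00 PM, at/before 1:00 AM; vehicles 16 ≤ 32; serves alcohol for on-premises consumption → Municipal Permit not required.
§8.6 serves alcohol for on-premises consumption → On-Premises Alcohol Certificate required.
§8.7 seating 126 > 76 → Municipal Authorization not required.
§8.8 closes 10:00 PM, after 9:00 PM → exempt from Pharmacy Registration.
§8.9 dispenses prescription medication; seating 126 < 138; serves alcohol for on-premises consumption → Pharmacy Registration required.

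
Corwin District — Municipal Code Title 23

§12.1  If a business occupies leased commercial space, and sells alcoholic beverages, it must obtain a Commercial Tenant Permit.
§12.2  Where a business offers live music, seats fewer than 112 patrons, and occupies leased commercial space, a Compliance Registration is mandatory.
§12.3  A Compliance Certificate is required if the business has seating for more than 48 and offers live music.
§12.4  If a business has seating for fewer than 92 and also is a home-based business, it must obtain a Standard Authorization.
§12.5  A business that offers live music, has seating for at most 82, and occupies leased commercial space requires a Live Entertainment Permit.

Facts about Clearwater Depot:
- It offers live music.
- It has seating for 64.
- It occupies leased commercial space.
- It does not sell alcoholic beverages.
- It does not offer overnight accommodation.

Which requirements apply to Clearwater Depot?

Compliance Certificate, Compliance Registration, Live Entertainment Permit

§12.1 occupies leased commercial space; does not sell alcoholic beverages → Commercial Tenant Permit not required.
§12.2 offers live music; seating 64 < 112; occupies leased commercial space → Compliance Registration required.
§12.3 seating 64 > 48; offers live music → Compliance Certificate required.
§12.4 seating 64 < 92; occupies leased commercial space (not: is a home-based business) → Standard Authorization not required.
§12.5 offers live music; seating 64 ≤ 82; occupies leased commercial space → Live Entertainment Permit required.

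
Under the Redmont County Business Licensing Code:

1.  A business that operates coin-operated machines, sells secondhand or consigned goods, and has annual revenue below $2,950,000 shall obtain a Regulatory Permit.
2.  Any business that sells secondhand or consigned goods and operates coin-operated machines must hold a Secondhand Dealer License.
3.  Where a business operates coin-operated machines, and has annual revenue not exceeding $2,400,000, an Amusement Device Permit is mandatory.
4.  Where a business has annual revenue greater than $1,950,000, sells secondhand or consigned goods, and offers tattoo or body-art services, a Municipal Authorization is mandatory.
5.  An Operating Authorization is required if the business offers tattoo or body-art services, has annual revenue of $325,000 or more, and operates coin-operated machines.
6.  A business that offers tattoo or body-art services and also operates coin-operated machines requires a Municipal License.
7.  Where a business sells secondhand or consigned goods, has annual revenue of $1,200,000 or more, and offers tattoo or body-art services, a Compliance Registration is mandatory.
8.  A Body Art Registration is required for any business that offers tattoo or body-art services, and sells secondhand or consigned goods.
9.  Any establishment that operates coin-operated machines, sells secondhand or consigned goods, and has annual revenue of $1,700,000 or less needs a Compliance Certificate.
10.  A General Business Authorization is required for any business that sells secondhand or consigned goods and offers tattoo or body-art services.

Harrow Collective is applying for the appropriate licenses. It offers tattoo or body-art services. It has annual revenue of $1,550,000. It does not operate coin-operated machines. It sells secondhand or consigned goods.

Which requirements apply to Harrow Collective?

1. does not operate coin-operated machines; sells secondhand or consigned goods; revenue $1,550,000 < $2,950,000 → Regulatory Permit not required.
2. sells secondhand or consigned goods; does not operate coin-operated machines → Secondhand Dealer License not required.
3. does not operate coin-operated machines; revenue $1,550,000 ≤ $2,400,000 → Amusement Device Permit not required.
4. revenue $1,550,000 ≤ $1,950,000; sells secondhand or consigned goods; offers tattoo or body-art services → Municipal Authorization not required.
5. offers tattoo or body-art services; revenue $1,550,000 ≥ $325,000; does not operate coin-operated machines → Operating Authorization not required.
6. offers tattoo or body-art services; does not operate coin-operated machines → Municipal License not required.
7. sells secondhand or consigned goods; revenue $1,550,000 ≥ $1,200,000; offers tattoo or body-art services → Compliance Registration required.
8. offers tattoo or body-art services; sells secondhand or consigned goods → Body Art Registration required.
9. does not operate coin-operated machines; sells secondhand or consigned goods; revenue $1,550,000 ≤ $1,700,000 → Compliance Certificate not required.
10. sells secondhand or consigned goods; offers tattoo or body-art services → General Business Authorization required.

Body Art Registration, Compliance Registration, General Business Authorization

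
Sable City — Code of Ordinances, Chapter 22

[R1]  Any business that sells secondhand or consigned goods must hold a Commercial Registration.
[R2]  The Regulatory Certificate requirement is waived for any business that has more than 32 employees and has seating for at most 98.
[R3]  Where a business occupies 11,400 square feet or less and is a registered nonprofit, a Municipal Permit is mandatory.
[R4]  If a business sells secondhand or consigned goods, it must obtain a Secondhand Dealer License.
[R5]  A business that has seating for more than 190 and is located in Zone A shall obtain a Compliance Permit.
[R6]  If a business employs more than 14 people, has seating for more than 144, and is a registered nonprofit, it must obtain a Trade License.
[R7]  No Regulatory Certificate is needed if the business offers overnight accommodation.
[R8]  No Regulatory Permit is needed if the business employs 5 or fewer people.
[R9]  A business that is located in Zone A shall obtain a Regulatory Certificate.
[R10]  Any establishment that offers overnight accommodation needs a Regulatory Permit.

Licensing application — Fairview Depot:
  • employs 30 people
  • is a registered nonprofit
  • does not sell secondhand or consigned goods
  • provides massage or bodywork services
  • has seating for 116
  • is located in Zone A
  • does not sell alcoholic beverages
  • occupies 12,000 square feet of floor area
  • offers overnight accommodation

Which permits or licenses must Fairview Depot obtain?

[R1] does not sell secondhand or consigned goods → Commercial Registration not required.
[R2] employees 30 ≤ 32; seating 116 > 98 → Regulatory Certificate exemption does not apply.
[R3] floor area 12,000 square feet > 11,400 square feet; is a registered nonprofit → Municipal Permit not required.
[R4] does not sell secondhand or consigned goods → Secondhand Dealer License not required.
[R5] seating 116 ≤ 190; is located in Zone A → Compliance Permit not required.
[R6] employees 30 > 14; seating 116 ≤ 144; is a registered nonprofit → Trade License not required.
[R7] offers overnight accommodation → exempt from Regulatory Certificate.
[R8] employees 30 > 5 → Regulatory Permit exemption does not apply.
[R9] is located in Zone A → Regulatory Certificate required.
[R10] offers overnight accommodation → Regulatory Permit required.

Regulatory Permit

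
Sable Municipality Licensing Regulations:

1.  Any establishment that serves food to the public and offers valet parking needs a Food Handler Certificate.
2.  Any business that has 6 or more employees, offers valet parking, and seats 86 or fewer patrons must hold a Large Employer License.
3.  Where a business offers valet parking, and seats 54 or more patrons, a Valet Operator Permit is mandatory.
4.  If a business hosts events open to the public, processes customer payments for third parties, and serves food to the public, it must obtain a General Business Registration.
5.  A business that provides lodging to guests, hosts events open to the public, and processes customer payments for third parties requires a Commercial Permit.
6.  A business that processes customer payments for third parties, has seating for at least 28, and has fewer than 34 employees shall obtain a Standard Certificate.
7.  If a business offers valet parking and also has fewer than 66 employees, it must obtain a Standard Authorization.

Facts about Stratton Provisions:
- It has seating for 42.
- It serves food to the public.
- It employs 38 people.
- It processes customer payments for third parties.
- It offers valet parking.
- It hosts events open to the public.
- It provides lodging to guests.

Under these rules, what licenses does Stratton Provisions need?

Commercial Permit, Food Handler Certificate, General Business Registration, Large Employer License, Standard Authorization

1. serves food to the public; offers valet parking → Food Handler Certificate required.
2. employees 38 ≥ 6; offers valet parking; seating 42 ≤ 86 → Large Employer License required.
3. offers valet parking; seating 42 < 54 → Valet Operator Permit not required.
4. hosts events open to the public; processes customer payments for third parties; serves food to the public → General Business Registration required.
5. provides lodging to guests; hosts events open to the public; processes customer payments for third parties → Commercial Permit required.
6. processes customer payments for third parties; seating 42 ≥ 28; employees 38 ≥ 34 → Standard Certificate not required.
7. offers valet parking; employees 38 < 66 → Standard Authorization required.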